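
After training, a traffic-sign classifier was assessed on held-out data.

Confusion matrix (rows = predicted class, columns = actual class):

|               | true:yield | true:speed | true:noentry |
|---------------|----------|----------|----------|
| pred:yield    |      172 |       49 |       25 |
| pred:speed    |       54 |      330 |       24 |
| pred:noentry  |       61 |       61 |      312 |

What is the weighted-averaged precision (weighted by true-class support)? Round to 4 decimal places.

0.7501

Per-class precision (TP/(TP+FP)):
  yield: TP=172, FP=49+25=74 → 172/246 = 0.69919
  speed: TP=330, FP=54+24=78 → 330/408 = 0.80882
  noentry: TP=312, FP=61+61=122 → 312/434 = 0.71889
Weighted-precision = Σ (supportᵢ/N)·precisionᵢ with N=1088: (287/1088)·0.69919 + (440/1088)·0.80882 + (361/1088)·0.71889 = 0.7501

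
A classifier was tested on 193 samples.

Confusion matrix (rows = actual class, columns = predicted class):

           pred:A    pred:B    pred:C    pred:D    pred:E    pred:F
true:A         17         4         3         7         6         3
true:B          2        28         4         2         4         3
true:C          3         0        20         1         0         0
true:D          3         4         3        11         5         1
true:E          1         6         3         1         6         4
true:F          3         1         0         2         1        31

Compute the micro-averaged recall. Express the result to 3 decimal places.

0.585

Micro-averaging pools counts across classes: ΣTP=113, ΣFP=80, ΣFN=80.
Micro-recall = TP/(TP+FN) on pooled counts = 0.585 (equals overall accuracy in single-label multiclass).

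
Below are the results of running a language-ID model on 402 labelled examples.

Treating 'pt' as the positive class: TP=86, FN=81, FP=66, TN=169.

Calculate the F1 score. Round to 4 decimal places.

0.5392

Precision = TP/(TP+FP) = 86/152 = 0.5658
Recall = TP/(TP+FN) = 86/167 = 0.5150
F1 = 2·TP/(2·TP+FP+FN) = 172/319 = 0.5392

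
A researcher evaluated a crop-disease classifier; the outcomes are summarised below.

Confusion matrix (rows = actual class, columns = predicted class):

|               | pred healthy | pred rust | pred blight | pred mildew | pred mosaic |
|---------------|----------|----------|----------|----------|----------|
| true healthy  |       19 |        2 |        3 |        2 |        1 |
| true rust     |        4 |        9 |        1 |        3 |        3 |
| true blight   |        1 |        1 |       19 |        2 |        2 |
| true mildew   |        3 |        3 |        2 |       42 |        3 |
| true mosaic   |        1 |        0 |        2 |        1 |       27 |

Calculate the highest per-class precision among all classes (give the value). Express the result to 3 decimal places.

Per-class precision (TP/(TP+FP)):
  healthy: TP=19, FP=4+1+3+1=9 → 19/28 = 0.6786
  rust: TP=9, FP=2+1+3+0=6 → 9/15 = 0.6000
  blight: TP=19, FP=3+1+2+2=8 → 19/27 = 0.7037
  mildew: TP=42, FP=2+3+2+1=8 → 42/50 = 0.8400
  mosaic: TP=27, FP=1+3+2+3=9 → 27/36 = 0.7500
Highest is class 'mildew' with precision = 0.840.

0.840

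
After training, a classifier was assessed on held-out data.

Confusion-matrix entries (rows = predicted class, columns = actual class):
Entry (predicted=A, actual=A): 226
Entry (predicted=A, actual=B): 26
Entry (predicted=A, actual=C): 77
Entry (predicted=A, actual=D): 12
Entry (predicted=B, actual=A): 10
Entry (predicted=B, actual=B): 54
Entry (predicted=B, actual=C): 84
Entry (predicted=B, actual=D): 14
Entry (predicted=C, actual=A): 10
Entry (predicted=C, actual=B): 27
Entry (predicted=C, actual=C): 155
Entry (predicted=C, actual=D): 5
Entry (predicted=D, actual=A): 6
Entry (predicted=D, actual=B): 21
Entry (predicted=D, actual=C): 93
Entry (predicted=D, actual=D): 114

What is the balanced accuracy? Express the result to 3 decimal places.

0.621

Balanced accuracy = mean of per-class recall.
  A: recall = 226/252 = 0.8968
  B: recall = 54/128 = 0.4219
  C: recall = 155/409 = 0.3790
  D: recall = 114/145 = 0.7862
Mean = (0.8968 + 0.4219 + 0.3790 + 0.7862) / 4 = 0.621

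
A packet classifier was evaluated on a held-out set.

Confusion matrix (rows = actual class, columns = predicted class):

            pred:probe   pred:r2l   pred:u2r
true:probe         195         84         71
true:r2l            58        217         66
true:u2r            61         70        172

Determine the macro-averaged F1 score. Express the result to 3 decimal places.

0.586

Per-class F1 score (2·TP/(2·TP+FP+FN)):
  probe: TP=195, FP=58+61=119, FN=84+71=155 → 390/664 = 0.5873
  r2l: TP=217, FP=84+70=154, FN=58+66=124 → 434/712 = 0.6096
  u2r: TP=172, FP=71+66=137, FN=61+70=131 → 344/612 = 0.5621
Macro-F1 score = mean = (0.5873 + 0.6096 + 0.5621) / 3 = 0.586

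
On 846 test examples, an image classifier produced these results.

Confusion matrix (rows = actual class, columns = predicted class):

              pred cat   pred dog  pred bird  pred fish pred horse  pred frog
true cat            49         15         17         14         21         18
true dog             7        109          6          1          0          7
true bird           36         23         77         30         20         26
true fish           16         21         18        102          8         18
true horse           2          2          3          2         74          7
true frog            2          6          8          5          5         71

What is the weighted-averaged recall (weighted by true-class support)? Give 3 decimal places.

Per-class recall (TP/(TP+FN)):
  cat: TP=49, FN=15+17+14+21+18=85 → 49/134 = 0.3657
  dog: TP=109, FN=7+6+1+0+7=21 → 109/130 = 0.8385
  bird: TP=77, FN=36+23+30+20+26=135 → 77/212 = 0.3632
  fish: TP=102, FN=16+21+18+8+18=81 → 102/183 = 0.5574
  horse: TP=74, FN=2+2+3+2+7=16 → 74/90 = 0.8222
  frog: TP=71, FN=2+6+8+5+5=26 → 71/97 = 0.7320
Weighted-recall = Σ (supportᵢ/N)·recallᵢ with N=846: (134/846)·0.3657 + (130/846)·0.8385 + (212/846)·0.3632 + (183/846)·0.5574 + (90/846)·0.8222 + (97/846)·0.7320 = 0.570

0.570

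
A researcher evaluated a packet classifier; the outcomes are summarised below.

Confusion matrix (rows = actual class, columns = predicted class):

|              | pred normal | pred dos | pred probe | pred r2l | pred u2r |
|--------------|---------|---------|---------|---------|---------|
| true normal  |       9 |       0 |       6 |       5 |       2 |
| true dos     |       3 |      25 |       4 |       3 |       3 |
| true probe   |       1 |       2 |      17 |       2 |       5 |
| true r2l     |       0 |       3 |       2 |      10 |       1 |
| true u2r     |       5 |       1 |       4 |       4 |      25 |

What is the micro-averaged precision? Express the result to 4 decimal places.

0.6056

Micro-averaging pools counts across classes: ΣTP=86, ΣFP=56, ΣFN=56.
Micro-precision = TP/(TP+FP) on pooled counts = 0.6056 (equals overall accuracy in single-label multiclass).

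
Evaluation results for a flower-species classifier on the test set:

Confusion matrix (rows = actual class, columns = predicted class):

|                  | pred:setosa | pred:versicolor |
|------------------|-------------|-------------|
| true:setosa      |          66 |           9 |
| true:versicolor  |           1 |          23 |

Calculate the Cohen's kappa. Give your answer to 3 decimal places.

Observed agreement pₒ = trace/N = 89/99 = 0.8990
Expected agreement pₑ = Σ (rowᵢ·colᵢ)/N² = (75·67 + 24·32)/99² = 0.5911
κ = (pₒ − pₑ)/(1 − pₑ) = (0.8990 − 0.5911)/(1 − 0.5911) = 0.753

0.753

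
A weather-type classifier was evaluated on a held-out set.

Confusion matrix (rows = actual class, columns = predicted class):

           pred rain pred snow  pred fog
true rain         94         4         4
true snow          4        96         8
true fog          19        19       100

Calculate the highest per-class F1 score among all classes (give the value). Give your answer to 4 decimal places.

Per-class F1 score (2·TP/(2·TP+FP+FN)):
  rain: TP=94, FP=4+19=23, FN=4+4=8 → 188/219 = 0.85845
  snow: TP=96, FP=4+19=23, FN=4+8=12 → 192/227 = 0.84581
  fog: TP=100, FP=4+8=12, FN=19+19=38 → 200/250 = 0.80000
Highest is class 'rain' with F1 score = 0.8584.

0.8584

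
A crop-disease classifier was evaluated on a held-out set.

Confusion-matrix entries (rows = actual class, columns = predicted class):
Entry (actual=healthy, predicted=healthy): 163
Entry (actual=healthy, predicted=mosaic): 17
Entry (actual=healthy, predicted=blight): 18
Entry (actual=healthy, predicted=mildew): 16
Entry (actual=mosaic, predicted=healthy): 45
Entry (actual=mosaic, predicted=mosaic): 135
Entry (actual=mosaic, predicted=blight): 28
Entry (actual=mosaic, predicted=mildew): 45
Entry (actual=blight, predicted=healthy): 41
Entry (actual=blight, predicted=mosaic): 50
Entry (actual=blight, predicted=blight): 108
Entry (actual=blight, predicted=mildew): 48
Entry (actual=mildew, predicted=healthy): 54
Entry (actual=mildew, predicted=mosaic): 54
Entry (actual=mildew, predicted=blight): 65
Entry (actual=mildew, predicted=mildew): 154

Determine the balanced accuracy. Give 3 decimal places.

Balanced accuracy = mean of per-class recall.
  healthy: recall = 163/214 = 0.7617
  mosaic: recall = 135/253 = 0.5336
  blight: recall = 108/247 = 0.4372
  mildew: recall = 154/327 = 0.4709
Mean = (0.7617 + 0.5336 + 0.4372 + 0.4709) / 4 = 0.551

0.551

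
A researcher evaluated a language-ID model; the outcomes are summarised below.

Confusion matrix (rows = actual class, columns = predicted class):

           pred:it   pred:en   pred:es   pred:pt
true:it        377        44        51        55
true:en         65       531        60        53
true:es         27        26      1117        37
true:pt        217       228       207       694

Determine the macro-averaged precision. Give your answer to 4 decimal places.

0.6989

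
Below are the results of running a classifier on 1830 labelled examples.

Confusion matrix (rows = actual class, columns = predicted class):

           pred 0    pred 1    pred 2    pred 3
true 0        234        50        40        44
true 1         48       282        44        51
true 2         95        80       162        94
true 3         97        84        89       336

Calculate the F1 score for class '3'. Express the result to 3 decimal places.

0.594

One-vs-rest for '3': TP = diagonal; FP = other classes predicted '3'; FN = '3' predicted as other.
F1 score = 2·TP/(2·TP+FP+FN).
3: TP=336, FP=44+51+94=189, FN=97+84+89=270 → 672/1131 = 0.5942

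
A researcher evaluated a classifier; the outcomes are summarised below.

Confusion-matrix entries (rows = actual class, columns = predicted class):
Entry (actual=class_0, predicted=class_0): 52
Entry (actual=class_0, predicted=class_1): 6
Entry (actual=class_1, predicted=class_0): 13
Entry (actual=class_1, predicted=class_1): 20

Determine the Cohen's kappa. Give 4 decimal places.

Observed agreement pₒ = trace/N = 72/91 = 0.79121
Expected agreement pₑ = Σ (rowᵢ·colᵢ)/N² = (58·65 + 33·26)/91² = 0.55887
κ = (pₒ − pₑ)/(1 − pₑ) = (0.79121 − 0.55887)/(1 − 0.55887) = 0.5267

0.5267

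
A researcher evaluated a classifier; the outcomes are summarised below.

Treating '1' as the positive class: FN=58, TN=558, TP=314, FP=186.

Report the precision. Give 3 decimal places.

Precision = TP/(TP+FP) = 314/(314+186) = 314/500 = 0.628

0.628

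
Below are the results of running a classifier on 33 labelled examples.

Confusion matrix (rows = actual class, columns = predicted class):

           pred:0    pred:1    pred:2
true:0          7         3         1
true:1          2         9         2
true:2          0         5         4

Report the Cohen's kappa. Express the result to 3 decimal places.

Observed agreement pₒ = trace/N = 20/33 = 0.6061
Expected agreement pₑ = Σ (rowᵢ·colᵢ)/N² = (11·9 + 13·17 + 9·7)/33² = 0.3517
κ = (pₒ − pₑ)/(1 − pₑ) = (0.6061 − 0.3517)/(1 − 0.3517) = 0.392

0.392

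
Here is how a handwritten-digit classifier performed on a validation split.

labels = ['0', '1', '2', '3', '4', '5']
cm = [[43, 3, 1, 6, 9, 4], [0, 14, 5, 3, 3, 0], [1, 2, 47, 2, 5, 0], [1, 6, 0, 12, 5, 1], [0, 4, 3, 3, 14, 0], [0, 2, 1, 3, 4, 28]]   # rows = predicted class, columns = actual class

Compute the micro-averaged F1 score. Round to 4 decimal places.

Micro-averaging pools counts across classes: ΣTP=158, ΣFP=77, ΣFN=77.
Micro-F1 score = 2·TP/(2·TP+FP+FN) on pooled counts = 0.6723 (equals overall accuracy in single-label multiclass).

0.6723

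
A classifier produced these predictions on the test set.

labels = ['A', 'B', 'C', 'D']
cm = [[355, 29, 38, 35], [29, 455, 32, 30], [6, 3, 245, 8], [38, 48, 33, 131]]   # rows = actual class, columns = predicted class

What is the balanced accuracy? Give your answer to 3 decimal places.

0.767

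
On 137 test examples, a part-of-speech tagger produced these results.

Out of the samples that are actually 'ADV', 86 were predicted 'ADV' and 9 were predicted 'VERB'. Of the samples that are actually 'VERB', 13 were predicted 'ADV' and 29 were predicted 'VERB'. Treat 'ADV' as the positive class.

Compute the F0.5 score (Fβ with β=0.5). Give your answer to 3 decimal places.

0.876

Fβ = (1+β²)·TP / ((1+β²)·TP + β²·FN + FP), with β²=1/4
= 1.25·86 / (1.25·86 + 0.25·9 + 13) = 0.876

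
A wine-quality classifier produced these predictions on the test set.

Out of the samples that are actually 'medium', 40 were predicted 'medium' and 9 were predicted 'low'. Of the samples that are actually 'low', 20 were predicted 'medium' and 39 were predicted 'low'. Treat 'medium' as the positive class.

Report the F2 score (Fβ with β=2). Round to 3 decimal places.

0.781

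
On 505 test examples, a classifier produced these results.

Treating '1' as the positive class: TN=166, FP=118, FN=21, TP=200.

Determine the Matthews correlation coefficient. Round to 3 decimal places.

0.503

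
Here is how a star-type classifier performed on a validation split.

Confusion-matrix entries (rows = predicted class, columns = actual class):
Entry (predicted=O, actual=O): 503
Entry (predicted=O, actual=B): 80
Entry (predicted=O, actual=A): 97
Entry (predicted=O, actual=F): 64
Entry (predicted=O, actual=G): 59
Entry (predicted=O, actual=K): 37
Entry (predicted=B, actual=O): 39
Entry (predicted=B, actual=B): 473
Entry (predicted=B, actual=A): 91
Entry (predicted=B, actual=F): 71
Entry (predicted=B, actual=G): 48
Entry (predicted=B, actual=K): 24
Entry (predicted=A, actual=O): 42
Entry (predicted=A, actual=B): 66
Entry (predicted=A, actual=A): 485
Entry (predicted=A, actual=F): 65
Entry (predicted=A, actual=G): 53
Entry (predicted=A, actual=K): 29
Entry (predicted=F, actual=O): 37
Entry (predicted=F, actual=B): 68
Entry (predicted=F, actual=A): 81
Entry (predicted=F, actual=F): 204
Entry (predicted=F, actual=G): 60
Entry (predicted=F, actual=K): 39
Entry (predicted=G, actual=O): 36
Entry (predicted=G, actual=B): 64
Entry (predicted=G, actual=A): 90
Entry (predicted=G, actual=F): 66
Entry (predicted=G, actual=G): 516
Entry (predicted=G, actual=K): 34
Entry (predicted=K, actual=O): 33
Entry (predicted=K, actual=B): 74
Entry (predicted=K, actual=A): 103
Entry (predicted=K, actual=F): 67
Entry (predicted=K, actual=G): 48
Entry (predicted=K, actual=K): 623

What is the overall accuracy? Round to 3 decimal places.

Accuracy = trace / total = (503+473+485+204+516+623=2804) / 4569 = 2804/4569 = 0.614

0.614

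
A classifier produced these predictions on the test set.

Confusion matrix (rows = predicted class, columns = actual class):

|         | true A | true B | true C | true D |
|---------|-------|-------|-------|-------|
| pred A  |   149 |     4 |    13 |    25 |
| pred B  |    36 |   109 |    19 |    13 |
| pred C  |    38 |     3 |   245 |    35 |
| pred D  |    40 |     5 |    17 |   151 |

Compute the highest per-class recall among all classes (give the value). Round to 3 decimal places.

Per-class recall (TP/(TP+FN)):
  A: TP=149, FN=36+38+40=114 → 149/263 = 0.5665
  B: TP=109, FN=4+3+5=12 → 109/121 = 0.9008
  C: TP=245, FN=13+19+17=49 → 245/294 = 0.8333
  D: TP=151, FN=25+13+35=73 → 151/224 = 0.6741
Highest is class 'B' with recall = 0.901.

0.901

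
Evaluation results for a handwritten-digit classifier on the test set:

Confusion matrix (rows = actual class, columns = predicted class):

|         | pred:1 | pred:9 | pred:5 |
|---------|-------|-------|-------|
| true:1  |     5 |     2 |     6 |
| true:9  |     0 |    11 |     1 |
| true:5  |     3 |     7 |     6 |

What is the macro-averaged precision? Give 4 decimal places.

Per-class precision (TP/(TP+FP)):
  1: TP=5, FP=0+3=3 → 5/8 = 0.62500
  9: TP=11, FP=2+7=9 → 11/20 = 0.55000
  5: TP=6, FP=6+1=7 → 6/13 = 0.46154
Macro-precision = mean = (0.62500 + 0.55000 + 0.46154) / 3 = 0.5455

0.5455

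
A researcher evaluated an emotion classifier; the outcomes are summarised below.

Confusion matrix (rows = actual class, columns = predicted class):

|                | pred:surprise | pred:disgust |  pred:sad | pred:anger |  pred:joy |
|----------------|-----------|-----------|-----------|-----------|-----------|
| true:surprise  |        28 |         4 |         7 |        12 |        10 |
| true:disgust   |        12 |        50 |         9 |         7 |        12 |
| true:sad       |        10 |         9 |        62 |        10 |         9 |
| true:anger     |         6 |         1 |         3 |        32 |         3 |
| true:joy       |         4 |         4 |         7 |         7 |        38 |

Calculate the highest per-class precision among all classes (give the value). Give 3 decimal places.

0.735

Per-class precision (TP/(TP+FP)):
  surprise: TP=28, FP=12+10+6+4=32 → 28/60 = 0.4667
  disgust: TP=50, FP=4+9+1+4=18 → 50/68 = 0.7353
  sad: TP=62, FP=7+9+3+7=26 → 62/88 = 0.7045
  anger: TP=32, FP=12+7+10+7=36 → 32/68 = 0.4706
  joy: TP=38, FP=10+12+9+3=34 → 38/72 = 0.5278
Highest is class 'disgust' with precision = 0.735.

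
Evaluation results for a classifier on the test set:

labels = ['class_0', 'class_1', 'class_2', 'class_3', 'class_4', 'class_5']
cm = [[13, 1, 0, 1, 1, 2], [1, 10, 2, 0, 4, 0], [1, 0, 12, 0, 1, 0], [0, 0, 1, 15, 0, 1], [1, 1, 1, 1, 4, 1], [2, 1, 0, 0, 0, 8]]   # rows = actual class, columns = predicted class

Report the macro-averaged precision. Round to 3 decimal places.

0.698

Per-class precision (TP/(TP+FP)):
  class_0: TP=13, FP=1+1+0+1+2=5 → 13/18 = 0.7222
  class_1: TP=10, FP=1+0+0+1+1=3 → 10/13 = 0.7692
  class_2: TP=12, FP=0+2+1+1+0=4 → 12/16 = 0.7500
  class_3: TP=15, FP=1+0+0+1+0=2 → 15/17 = 0.8824
  class_4: TP=4, FP=1+4+1+0+0=6 → 4/10 = 0.4000
  class_5: TP=8, FP=2+0+0+1+1=4 → 8/12 = 0.6667
Macro-precision = mean = (0.7222 + 0.7692 + 0.7500 + 0.8824 + 0.4000 + 0.6667) / 6 = 0.698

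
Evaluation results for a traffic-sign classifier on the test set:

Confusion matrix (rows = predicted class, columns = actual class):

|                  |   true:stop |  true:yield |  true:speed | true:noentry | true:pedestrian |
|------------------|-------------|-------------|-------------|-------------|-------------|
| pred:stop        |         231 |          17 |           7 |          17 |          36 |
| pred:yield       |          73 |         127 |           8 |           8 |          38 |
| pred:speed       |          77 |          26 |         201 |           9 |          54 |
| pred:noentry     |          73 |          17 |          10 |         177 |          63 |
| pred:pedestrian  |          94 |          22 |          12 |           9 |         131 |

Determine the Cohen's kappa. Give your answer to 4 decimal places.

Observed agreement pₒ = trace/N = 867/1537 = 0.56409
Expected agreement pₑ = Σ (rowᵢ·colᵢ)/N² = (548·308 + 209·254 + 238·367 + 220·340 + 322·268)/1537² = 0.19908
κ = (pₒ − pₑ)/(1 − pₑ) = (0.56409 − 0.19908)/(1 − 0.19908) = 0.4557

0.4557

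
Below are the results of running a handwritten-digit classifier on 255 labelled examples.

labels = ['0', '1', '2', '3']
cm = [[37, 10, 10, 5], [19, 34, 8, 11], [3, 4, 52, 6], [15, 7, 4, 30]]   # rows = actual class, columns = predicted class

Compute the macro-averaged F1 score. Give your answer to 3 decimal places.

Per-class F1 score (2·TP/(2·TP+FP+FN)):
  0: TP=37, FP=19+3+15=37, FN=10+10+5=25 → 74/136 = 0.5441
  1: TP=34, FP=10+4+7=21, FN=19+8+11=38 → 68/127 = 0.5354
  2: TP=52, FP=10+8+4=22, FN=3+4+6=13 → 104/139 = 0.7482
  3: TP=30, FP=5+11+6=22, FN=15+7+4=26 → 60/108 = 0.5556
Macro-F1 score = mean = (0.5441 + 0.5354 + 0.7482 + 0.5556) / 4 = 0.596

0.596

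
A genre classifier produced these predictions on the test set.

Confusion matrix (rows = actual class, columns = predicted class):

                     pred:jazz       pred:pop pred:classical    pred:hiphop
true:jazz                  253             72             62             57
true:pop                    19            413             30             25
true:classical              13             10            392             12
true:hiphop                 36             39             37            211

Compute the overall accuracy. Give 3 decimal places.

0.755

Accuracy = trace / total = (253+413+392+211=1269) / 1681 = 1269/1681 = 0.755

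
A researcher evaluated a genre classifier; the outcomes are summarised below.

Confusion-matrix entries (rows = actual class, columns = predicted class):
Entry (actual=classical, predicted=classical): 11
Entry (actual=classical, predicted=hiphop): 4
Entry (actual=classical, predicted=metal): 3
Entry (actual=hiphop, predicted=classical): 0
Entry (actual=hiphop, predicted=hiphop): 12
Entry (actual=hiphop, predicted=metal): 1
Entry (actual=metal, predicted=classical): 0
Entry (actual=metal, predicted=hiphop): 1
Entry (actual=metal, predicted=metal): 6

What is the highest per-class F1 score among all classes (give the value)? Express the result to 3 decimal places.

Per-class F1 score (2·TP/(2·TP+FP+FN)):
  classical: TP=11, FP=0+0=0, FN=4+3=7 → 22/29 = 0.7586
  hiphop: TP=12, FP=4+1=5, FN=0+1=1 → 24/30 = 0.8000
  metal: TP=6, FP=3+1=4, FN=0+1=1 → 12/17 = 0.7059
Highest is class 'hiphop' with F1 score = 0.800.

0.800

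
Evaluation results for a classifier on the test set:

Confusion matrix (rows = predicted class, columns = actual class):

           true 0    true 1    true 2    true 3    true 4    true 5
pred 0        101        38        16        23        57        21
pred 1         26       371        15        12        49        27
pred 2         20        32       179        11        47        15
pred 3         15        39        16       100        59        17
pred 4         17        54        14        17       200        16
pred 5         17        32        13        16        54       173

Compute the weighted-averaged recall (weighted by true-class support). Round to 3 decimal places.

Per-class recall (TP/(TP+FN)):
  0: TP=101, FN=26+20+15+17+17=95 → 101/196 = 0.5153
  1: TP=371, FN=38+32+39+54+32=195 → 371/566 = 0.6555
  2: TP=179, FN=16+15+16+14+13=74 → 179/253 = 0.7075
  3: TP=100, FN=23+12+11+17+16=79 → 100/179 = 0.5587
  4: TP=200, FN=57+49+47+59+54=266 → 200/466 = 0.4292
  5: TP=173, FN=21+27+15+17+16=96 → 173/269 = 0.6431
Weighted-recall = Σ (supportᵢ/N)·recallᵢ with N=1929: (196/1929)·0.5153 + (566/1929)·0.6555 + (253/1929)·0.7075 + (179/1929)·0.5587 + (466/1929)·0.4292 + (269/1929)·0.6431 = 0.583

0.583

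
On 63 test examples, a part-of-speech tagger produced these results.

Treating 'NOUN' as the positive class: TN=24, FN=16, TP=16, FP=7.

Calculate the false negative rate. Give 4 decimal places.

0.5000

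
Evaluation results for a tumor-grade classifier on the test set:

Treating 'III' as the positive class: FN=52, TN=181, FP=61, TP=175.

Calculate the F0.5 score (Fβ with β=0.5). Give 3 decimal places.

0.747

Fβ = (1+β²)·TP / ((1+β²)·TP + β²·FN + FP), with β²=1/4
= 1.25·175 / (1.25·175 + 0.25·52 + 61) = 0.747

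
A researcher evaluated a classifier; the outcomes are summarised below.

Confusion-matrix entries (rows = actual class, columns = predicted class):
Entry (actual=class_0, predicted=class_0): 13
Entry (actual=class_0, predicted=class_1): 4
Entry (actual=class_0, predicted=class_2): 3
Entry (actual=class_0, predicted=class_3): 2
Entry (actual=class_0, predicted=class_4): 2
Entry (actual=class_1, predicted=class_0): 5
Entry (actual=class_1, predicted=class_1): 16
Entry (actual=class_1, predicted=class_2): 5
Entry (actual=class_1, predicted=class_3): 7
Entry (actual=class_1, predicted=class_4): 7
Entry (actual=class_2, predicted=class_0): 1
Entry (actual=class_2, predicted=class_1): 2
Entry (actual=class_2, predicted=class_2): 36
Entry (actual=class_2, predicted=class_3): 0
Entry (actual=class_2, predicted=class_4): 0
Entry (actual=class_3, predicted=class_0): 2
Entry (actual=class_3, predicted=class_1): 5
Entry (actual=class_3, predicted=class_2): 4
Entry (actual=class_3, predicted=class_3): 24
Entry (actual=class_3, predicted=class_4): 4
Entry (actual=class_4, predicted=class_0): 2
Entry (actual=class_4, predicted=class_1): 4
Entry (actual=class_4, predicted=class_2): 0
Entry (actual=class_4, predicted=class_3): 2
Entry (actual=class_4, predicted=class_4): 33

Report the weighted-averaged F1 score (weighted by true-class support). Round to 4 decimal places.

0.6556

Per-class F1 score (2·TP/(2·TP+FP+FN)):
  class_0: TP=13, FP=5+1+2+2=10, FN=4+3+2+2=11 → 26/47 = 0.55319
  class_1: TP=16, FP=4+2+5+4=15, FN=5+5+7+7=24 → 32/71 = 0.45070
  class_2: TP=36, FP=3+5+4+0=12, FN=1+2+0+0=3 → 72/87 = 0.82759
  class_3: TP=24, FP=2+7+0+2=11, FN=2+5+4+4=15 → 48/74 = 0.64865
  class_4: TP=33, FP=2+7+0+4=13, FN=2+4+0+2=8 → 66/87 = 0.75862
Weighted-F1 score = Σ (supportᵢ/N)·F1 scoreᵢ with N=183: (24/183)·0.55319 + (40/183)·0.45070 + (39/183)·0.82759 + (39/183)·0.64865 + (41/183)·0.75862 = 0.6556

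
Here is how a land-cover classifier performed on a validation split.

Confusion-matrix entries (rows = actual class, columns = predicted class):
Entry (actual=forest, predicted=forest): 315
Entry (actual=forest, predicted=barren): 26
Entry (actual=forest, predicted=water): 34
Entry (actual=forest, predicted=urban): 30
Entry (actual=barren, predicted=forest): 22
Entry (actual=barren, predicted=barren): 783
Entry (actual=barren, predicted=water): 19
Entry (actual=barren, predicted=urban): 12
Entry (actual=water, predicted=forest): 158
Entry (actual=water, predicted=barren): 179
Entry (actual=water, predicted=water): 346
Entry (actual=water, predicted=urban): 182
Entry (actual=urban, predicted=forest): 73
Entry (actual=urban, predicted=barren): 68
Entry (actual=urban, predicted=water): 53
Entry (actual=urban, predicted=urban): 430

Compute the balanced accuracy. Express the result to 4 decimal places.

Balanced accuracy = mean of per-class recall.
  forest: recall = 315/405 = 0.77778
  barren: recall = 783/836 = 0.93660
  water: recall = 346/865 = 0.40000
  urban: recall = 430/624 = 0.68910
Mean = (0.77778 + 0.93660 + 0.40000 + 0.68910) / 4 = 0.7009

0.7009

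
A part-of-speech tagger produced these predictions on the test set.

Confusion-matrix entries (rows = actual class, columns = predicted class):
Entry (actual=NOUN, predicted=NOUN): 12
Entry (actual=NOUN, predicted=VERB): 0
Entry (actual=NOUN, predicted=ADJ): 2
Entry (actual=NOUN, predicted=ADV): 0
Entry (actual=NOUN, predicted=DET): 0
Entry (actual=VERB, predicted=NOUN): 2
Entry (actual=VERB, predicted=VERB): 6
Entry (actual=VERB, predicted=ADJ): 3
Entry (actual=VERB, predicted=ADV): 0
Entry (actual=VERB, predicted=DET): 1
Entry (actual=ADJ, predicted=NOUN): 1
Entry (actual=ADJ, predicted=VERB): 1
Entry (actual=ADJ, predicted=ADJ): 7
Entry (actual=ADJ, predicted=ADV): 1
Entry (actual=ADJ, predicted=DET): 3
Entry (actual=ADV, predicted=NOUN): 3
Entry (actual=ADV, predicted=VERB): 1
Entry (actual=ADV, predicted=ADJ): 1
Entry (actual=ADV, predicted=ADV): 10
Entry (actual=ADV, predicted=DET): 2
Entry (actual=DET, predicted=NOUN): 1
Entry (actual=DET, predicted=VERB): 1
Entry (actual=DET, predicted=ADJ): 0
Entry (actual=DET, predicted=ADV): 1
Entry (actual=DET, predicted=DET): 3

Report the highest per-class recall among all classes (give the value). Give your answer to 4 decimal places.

Per-class recall (TP/(TP+FN)):
  NOUN: TP=12, FN=0+2+0+0=2 → 12/14 = 0.85714
  VERB: TP=6, FN=2+3+0+1=6 → 6/12 = 0.50000
  ADJ: TP=7, FN=1+1+1+3=6 → 7/13 = 0.53846
  ADV: TP=10, FN=3+1+1+2=7 → 10/17 = 0.58824
  DET: TP=3, FN=1+1+0+1=3 → 3/6 = 0.50000
Highest is class 'NOUN' with recall = 0.8571.

0.8571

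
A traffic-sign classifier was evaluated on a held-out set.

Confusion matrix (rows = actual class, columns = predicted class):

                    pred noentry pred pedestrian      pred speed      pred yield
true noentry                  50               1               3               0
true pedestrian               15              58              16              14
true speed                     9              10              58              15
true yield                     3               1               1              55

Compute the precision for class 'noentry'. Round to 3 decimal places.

Treat 'noentry' as positive and all other classes as negative.
precision = TP/(TP+FP).
noentry: TP=50, FP=15+9+3=27 → 50/77 = 0.6494

0.649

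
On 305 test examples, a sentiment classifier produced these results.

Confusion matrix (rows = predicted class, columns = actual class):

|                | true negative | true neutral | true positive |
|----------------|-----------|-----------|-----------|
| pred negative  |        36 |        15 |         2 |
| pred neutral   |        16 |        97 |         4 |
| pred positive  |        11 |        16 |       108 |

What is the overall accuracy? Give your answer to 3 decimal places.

Accuracy = trace / total = (36+97+108=241) / 305 = 241/305 = 0.790

0.790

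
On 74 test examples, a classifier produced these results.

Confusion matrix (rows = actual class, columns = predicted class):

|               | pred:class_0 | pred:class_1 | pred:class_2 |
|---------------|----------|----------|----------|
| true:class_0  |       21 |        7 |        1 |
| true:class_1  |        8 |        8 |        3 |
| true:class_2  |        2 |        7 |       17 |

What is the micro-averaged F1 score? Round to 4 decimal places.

Micro-averaging pools counts across classes: ΣTP=46, ΣFP=28, ΣFN=28.
Micro-F1 score = 2·TP/(2·TP+FP+FN) on pooled counts = 0.6216 (equals overall accuracy in single-label multiclass).

0.6216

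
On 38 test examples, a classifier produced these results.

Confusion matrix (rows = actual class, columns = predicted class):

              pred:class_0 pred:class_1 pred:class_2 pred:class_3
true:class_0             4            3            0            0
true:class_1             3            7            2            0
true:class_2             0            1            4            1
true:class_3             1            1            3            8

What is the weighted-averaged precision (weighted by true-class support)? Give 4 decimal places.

Per-class precision (TP/(TP+FP)):
  class_0: TP=4, FP=3+0+1=4 → 4/8 = 0.50000
  class_1: TP=7, FP=3+1+1=5 → 7/12 = 0.58333
  class_2: TP=4, FP=0+2+3=5 → 4/9 = 0.44444
  class_3: TP=8, FP=0+0+1=1 → 8/9 = 0.88889
Weighted-precision = Σ (supportᵢ/N)·precisionᵢ with N=38: (7/38)·0.50000 + (12/38)·0.58333 + (6/38)·0.44444 + (13/38)·0.88889 = 0.6506

0.6506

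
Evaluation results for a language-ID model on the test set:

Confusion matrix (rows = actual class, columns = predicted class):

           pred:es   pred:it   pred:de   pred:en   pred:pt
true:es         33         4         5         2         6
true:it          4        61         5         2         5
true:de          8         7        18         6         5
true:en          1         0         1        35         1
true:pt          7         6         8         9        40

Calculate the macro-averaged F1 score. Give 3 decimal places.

Per-class F1 score (2·TP/(2·TP+FP+FN)):
  es: TP=33, FP=4+8+1+7=20, FN=4+5+2+6=17 → 66/103 = 0.6408
  it: TP=61, FP=4+7+0+6=17, FN=4+5+2+5=16 → 122/155 = 0.7871
  de: TP=18, FP=5+5+1+8=19, FN=8+7+6+5=26 → 36/81 = 0.4444
  en: TP=35, FP=2+2+6+9=19, FN=1+0+1+1=3 → 70/92 = 0.7609
  pt: TP=40, FP=6+5+5+1=17, FN=7+6+8+9=30 → 80/127 = 0.6299
Macro-F1 score = mean = (0.6408 + 0.7871 + 0.4444 + 0.7609 + 0.6299) / 5 = 0.653

0.653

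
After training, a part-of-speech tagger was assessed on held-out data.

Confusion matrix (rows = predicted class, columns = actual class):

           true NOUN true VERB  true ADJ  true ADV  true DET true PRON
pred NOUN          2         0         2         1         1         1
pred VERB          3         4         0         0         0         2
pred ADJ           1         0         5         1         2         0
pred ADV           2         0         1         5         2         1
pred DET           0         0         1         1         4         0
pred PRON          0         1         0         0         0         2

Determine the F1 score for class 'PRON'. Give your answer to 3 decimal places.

0.444

F1 score = 2·TP/(2·TP+FP+FN).
PRON: TP=2, FP=0+1+0+0+0=1, FN=1+2+0+1+0=4 → 4/9 = 0.4444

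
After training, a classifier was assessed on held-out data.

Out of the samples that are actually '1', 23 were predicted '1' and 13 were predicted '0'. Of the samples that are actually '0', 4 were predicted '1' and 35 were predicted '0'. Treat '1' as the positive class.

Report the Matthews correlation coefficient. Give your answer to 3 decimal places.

MCC = (TP·TN − FP·FN) / √((TP+FP)(TP+FN)(TN+FP)(TN+FN))
Numerator = 23·35 − 4·13 = 753
Denominator = √(27·36·39·48) = √1819584 = 1348.9196
MCC = 753 / 1348.9196 = 0.558

0.558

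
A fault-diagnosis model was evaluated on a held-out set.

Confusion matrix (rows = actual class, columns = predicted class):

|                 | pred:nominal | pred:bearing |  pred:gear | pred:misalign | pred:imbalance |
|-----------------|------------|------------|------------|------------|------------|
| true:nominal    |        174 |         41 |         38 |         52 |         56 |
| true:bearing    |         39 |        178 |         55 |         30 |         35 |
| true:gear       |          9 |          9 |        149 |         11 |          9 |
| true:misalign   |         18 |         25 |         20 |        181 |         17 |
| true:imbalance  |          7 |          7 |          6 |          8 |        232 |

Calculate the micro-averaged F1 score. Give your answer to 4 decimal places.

0.6501

Micro-averaging pools counts across classes: ΣTP=914, ΣFP=492, ΣFN=492.
Micro-F1 score = 2·TP/(2·TP+FP+FN) on pooled counts = 0.6501 (equals overall accuracy in single-label multiclass).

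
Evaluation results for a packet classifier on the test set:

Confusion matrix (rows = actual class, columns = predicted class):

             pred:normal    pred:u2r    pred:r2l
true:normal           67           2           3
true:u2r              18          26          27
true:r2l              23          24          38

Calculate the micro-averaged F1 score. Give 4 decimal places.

0.5746

Micro-averaging pools counts across classes: ΣTP=131, ΣFP=97, ΣFN=97.
Micro-F1 score = 2·TP/(2·TP+FP+FN) on pooled counts = 0.5746 (equals overall accuracy in single-label multiclass).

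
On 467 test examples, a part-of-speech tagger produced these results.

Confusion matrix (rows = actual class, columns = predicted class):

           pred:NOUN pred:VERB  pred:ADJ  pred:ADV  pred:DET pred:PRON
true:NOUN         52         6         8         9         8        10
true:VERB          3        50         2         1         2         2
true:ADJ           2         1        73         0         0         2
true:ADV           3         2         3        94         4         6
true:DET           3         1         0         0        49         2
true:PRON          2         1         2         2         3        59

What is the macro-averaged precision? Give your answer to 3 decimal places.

Per-class precision (TP/(TP+FP)):
  NOUN: TP=52, FP=3+2+3+3+2=13 → 52/65 = 0.8000
  VERB: TP=50, FP=6+1+2+1+1=11 → 50/61 = 0.8197
  ADJ: TP=73, FP=8+2+3+0+2=15 → 73/88 = 0.8295
  ADV: TP=94, FP=9+1+0+0+2=12 → 94/106 = 0.8868
  DET: TP=49, FP=8+2+0+4+3=17 → 49/66 = 0.7424
  PRON: TP=59, FP=10+2+2+6+2=22 → 59/81 = 0.7284
Macro-precision = mean = (0.8000 + 0.8197 + 0.8295 + 0.8868 + 0.7424 + 0.7284) / 6 = 0.801

0.801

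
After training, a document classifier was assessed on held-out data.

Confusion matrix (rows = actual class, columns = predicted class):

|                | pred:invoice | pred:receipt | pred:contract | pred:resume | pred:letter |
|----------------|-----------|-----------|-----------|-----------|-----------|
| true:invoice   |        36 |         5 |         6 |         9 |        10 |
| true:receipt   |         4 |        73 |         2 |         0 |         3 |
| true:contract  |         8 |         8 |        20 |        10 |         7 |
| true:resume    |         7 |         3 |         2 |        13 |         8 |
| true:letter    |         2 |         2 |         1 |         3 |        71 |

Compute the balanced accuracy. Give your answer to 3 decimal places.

Balanced accuracy = mean of per-class recall.
  invoice: recall = 36/66 = 0.5455
  receipt: recall = 73/82 = 0.8902
  contract: recall = 20/53 = 0.3774
  resume: recall = 13/33 = 0.3939
  letter: recall = 71/79 = 0.8987
Mean = (0.5455 + 0.8902 + 0.3774 + 0.3939 + 0.8987) / 5 = 0.621

0.621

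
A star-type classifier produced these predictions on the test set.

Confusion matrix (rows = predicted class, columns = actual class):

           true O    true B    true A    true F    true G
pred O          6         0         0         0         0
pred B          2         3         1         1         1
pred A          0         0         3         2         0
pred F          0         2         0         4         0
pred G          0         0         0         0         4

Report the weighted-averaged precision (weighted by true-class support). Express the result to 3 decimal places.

0.757

Per-class precision (TP/(TP+FP)):
  O: TP=6, FP=0+0+0+0=0 → 6/6 = 1.0000
  B: TP=3, FP=2+1+1+1=5 → 3/8 = 0.3750
  A: TP=3, FP=0+0+2+0=2 → 3/5 = 0.6000
  F: TP=4, FP=0+2+0+0=2 → 4/6 = 0.6667
  G: TP=4, FP=0+0+0+0=0 → 4/4 = 1.0000
Weighted-precision = Σ (supportᵢ/N)·precisionᵢ with N=29: (8/29)·1.0000 + (5/29)·0.3750 + (4/29)·0.6000 + (7/29)·0.6667 + (5/29)·1.0000 = 0.757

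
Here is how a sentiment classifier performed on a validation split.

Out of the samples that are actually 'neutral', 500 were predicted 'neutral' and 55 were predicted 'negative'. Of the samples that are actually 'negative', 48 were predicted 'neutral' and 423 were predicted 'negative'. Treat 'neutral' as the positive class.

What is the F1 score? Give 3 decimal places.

Precision = TP/(TP+FP) = 500/548 = 0.9124
Recall = TP/(TP+FN) = 500/555 = 0.9009
F1 = 2·TP/(2·TP+FP+FN) = 1000/1103 = 0.907

0.907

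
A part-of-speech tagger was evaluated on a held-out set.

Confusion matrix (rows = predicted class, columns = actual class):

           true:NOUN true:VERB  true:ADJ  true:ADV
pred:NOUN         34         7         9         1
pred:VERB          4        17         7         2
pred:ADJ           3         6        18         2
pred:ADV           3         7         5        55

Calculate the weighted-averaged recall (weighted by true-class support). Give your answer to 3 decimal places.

0.689

Per-class recall (TP/(TP+FN)):
  NOUN: TP=34, FN=4+3+3=10 → 34/44 = 0.7727
  VERB: TP=17, FN=7+6+7=20 → 17/37 = 0.4595
  ADJ: TP=18, FN=9+7+5=21 → 18/39 = 0.4615
  ADV: TP=55, FN=1+2+2=5 → 55/60 = 0.9167
Weighted-recall = Σ (supportᵢ/N)·recallᵢ with N=180: (44/180)·0.7727 + (37/180)·0.4595 + (39/180)·0.4615 + (60/180)·0.9167 = 0.689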